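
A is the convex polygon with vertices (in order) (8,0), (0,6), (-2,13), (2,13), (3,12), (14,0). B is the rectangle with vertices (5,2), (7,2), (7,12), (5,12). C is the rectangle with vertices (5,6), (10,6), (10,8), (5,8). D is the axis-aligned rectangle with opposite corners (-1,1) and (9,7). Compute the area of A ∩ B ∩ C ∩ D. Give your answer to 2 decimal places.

The intersection is the polygon with vertices (7,6), (5,6), (5,7), (7,7).
By the shoelace formula its area is 2.00.

2.00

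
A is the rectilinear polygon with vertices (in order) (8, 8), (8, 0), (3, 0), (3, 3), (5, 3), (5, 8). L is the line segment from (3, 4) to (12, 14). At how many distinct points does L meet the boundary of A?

The segment meets the boundary at (6.6,8), (5,6.222).

2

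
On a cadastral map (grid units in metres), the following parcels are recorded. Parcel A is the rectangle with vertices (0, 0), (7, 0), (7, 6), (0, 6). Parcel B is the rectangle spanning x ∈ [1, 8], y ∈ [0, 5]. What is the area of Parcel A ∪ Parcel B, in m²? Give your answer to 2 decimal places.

By inclusion–exclusion:
Individual areas: |Parcel A| = 42, |Parcel B| = 35.
|Parcel A∩Parcel B|: x∈[1,7], y∈[0,5] → 6·5 = 30.
|Parcel A ∪ Parcel B| = 77 − 30 = 47.00.

47.00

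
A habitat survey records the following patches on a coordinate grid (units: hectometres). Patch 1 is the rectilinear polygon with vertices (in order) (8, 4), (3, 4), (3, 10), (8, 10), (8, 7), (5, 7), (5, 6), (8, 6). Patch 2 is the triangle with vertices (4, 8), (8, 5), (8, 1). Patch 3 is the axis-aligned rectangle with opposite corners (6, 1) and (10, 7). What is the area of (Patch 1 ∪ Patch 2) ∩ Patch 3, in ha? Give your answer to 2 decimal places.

|Patch 1 ∪ Patch 2| = 30.5536.
|(Patch 1 ∪ Patch 2) ∩ Patch 3| = 6.74.

6.74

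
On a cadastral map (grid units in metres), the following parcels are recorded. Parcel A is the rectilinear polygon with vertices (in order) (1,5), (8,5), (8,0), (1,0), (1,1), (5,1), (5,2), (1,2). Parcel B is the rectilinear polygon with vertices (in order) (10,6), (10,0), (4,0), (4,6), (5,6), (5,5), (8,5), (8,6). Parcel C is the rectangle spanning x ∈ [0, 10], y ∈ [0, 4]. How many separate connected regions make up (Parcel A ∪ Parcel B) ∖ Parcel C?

1

(Parcel A ∪ Parcel B) ∖ Parcel C is a single connected region.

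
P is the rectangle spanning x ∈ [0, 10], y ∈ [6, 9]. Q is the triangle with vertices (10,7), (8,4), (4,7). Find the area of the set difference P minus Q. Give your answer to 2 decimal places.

|P| = 30, |P∩Q| = 5.
|P ∖ Q| = |P| − |P∩Q| = 30 − 5 = 25.00.

25.00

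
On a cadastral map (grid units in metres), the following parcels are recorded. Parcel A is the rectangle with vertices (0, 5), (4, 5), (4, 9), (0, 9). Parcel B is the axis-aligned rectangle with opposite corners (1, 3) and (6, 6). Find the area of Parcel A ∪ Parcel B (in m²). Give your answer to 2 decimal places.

28.00

By inclusion–exclusion:
Individual areas: |Parcel A| = 16, |Parcel B| = 15.
|Parcel A∩Parcel B|: x∈[1,4], y∈[5,6] → 3·1 = 3.
|Parcel A ∪ Parcel B| = 31 − 3 = 28.00.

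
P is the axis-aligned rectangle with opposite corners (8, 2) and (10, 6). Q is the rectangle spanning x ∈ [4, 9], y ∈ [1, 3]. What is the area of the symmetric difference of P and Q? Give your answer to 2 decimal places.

16.00

|P∩Q|: x∈[8,9], y∈[2,3] → 1·1 = 1.
|P △ Q| = |P| + |Q| − 2·|P∩Q| = 8 + 10 − 2 = 16.00.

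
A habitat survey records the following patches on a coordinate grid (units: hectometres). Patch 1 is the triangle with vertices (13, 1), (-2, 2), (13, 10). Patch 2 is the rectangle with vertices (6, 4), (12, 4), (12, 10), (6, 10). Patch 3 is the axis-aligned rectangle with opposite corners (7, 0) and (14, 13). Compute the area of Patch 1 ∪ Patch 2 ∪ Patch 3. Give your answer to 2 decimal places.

118.77

By inclusion–exclusion:
Individual areas: |Patch 1| = 67.5, |Patch 2| = 36, |Patch 3| = 91.
|Patch 1∩Patch 2| = 23.2.
|Patch 1∩Patch 3| = 43.2.
|Patch 2∩Patch 3|: x∈[7,12], y∈[4,10] → 5·6 = 30.
|Patch 1∩Patch 2∩Patch 3| = 20.6667.
|Patch 1 ∪ Patch 2 ∪ Patch 3| = 194.5 − 96.4 + 20.6667 = 118.77.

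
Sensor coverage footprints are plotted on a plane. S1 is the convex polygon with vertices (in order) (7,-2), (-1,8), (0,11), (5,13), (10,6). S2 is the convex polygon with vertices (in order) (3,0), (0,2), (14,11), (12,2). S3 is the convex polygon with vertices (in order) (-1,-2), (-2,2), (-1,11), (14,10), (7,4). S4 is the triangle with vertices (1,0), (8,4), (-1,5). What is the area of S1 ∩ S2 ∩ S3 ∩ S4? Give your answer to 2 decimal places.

6.31

The intersection is the polygon with vertices (7,4), (4,1.75), (2.509,3.613), (3.832,4.463), (7.115,4.098).
By the shoelace formula its area is 6.31.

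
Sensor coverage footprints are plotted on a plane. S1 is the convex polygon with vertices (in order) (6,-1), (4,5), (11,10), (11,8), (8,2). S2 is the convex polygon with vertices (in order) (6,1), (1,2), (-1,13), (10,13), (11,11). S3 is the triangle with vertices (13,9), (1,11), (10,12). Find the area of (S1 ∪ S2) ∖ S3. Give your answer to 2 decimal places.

103.88

|S1 ∪ S2| = 116.8254.
|(S1 ∪ S2) ∩ S3| = 12.9446.
|(S1 ∪ S2) ∖ S3| = 116.8254 − 12.9446 = 103.88.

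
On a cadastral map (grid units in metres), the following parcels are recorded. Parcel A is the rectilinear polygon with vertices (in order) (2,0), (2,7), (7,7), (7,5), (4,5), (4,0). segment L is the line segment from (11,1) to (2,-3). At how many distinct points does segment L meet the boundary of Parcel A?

0

The segment lies entirely outside Parcel A and never meets its boundary.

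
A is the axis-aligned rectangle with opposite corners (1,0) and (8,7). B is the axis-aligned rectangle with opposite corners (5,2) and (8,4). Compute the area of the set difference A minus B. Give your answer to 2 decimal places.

|A∩B|: x∈[5,8], y∈[2,4] → 3·2 = 6.
|A| = 49.
|A ∖ B| = |A| − |A∩B| = 49 − 6 = 43.00.

43.00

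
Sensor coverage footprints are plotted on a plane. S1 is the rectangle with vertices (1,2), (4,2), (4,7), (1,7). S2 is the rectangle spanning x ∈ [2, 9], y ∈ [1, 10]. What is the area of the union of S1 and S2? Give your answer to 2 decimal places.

By inclusion–exclusion:
Individual areas: |S1| = 15, |S2| = 63.
|S1∩S2|: x∈[2,4], y∈[2,7] → 2·5 = 10.
|S1 ∪ S2| = 78 − 10 = 68.00.

68.00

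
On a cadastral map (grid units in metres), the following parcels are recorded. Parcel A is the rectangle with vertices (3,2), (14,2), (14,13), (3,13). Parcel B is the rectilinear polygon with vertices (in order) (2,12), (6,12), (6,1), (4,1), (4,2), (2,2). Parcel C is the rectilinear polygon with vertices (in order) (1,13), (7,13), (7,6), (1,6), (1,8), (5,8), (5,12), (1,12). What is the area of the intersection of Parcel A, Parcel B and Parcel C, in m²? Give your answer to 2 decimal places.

10.00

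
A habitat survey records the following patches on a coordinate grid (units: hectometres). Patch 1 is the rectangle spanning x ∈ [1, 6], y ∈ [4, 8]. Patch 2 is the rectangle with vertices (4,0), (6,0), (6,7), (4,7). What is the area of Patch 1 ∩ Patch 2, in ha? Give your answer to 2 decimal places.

|Patch 1∩Patch 2|: x∈[4,6], y∈[4,7] → 2·3 = 6.

6.00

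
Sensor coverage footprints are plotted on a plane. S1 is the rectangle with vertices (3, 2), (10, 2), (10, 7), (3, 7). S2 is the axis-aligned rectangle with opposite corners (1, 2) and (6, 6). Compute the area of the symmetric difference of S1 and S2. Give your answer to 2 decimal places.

31.00

|S1∩S2|: x∈[3,6], y∈[2,6] → 3·4 = 12.
|S1 △ S2| = |S1| + |S2| − 2·|S1∩S2| = 35 + 20 − 24 = 31.00.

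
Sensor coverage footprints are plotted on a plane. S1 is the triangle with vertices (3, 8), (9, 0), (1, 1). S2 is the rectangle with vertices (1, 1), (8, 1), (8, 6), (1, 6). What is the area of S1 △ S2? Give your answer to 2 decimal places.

|S1| = 29, |S2| = 35, |S1∩S2| = 23.2619.
|S1 △ S2| = |S1| + |S2| − 2·|S1∩S2| = 29 + 35 − 46.5238 = 17.48.

17.48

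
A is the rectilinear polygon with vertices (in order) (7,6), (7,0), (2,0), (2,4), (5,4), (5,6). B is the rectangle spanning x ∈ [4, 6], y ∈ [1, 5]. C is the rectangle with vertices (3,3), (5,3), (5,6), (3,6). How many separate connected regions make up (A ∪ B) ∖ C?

(A ∪ B) ∖ C is a single connected region.

1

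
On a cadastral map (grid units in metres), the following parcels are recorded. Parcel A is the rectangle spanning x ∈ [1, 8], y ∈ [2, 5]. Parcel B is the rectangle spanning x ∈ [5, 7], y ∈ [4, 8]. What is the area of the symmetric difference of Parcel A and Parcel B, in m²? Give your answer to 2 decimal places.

|Parcel A∩Parcel B|: x∈[5,7], y∈[4,5] → 2·1 = 2.
|Parcel A △ Parcel B| = |Parcel A| + |Parcel B| − 2·|Parcel A∩Parcel B| = 21 + 8 − 4 = 25.00.

25.00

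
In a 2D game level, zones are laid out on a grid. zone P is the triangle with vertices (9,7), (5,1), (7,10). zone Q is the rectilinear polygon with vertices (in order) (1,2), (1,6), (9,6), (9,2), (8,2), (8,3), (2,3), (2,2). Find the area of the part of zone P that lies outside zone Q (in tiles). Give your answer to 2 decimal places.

7.33

|zone P| = 12, |zone P∩zone Q| = 4.6667.
|zone P ∖ zone Q| = |zone P| − |zone P∩zone Q| = 12 − 4.6667 = 7.33.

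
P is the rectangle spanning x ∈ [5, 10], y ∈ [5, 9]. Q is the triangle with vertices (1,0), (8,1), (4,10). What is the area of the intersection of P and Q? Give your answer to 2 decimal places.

The intersection is the polygon with vertices (5,5), (5,7.75), (6.222,5).
By the shoelace formula its area is 1.68.

1.68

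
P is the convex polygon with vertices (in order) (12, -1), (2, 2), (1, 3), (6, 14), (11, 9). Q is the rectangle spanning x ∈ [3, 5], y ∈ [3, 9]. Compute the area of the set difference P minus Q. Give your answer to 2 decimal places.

|P| = 96.5, |P∩Q| = 11.4182.
|P ∖ Q| = |P| − |P∩Q| = 96.5 − 11.4182 = 85.08.

85.08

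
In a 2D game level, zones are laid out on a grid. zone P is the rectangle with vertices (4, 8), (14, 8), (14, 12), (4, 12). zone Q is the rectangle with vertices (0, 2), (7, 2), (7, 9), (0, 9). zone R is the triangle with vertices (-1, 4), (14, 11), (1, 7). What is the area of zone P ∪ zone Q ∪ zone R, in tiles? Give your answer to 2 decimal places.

By inclusion–exclusion:
Individual areas: |zone P| = 40, |zone Q| = 49, |zone R| = 15.5.
|zone P∩zone Q|: x∈[4,7], y∈[8,9] → 3·1 = 3.
|zone P∩zone R| = 4.9821.
|zone Q∩zone R| = 11.0885.
|zone P∩zone Q∩zone R| = 1.1635.
|zone P ∪ zone Q ∪ zone R| = 104.5 − 19.0706 + 1.1635 = 86.59.

86.59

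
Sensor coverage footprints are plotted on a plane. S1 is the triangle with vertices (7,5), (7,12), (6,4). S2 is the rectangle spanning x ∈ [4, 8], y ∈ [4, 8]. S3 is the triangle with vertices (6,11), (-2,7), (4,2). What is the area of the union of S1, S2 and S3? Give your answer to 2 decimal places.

45.44

By inclusion–exclusion:
Individual areas: |S1| = 3.5, |S2| = 16, |S3| = 32.
|S1∩S2| = 2.5.
|S1∩S3| = 0.
|S2∩S3| = 3.5556.
|S1∩S2∩S3| = 0.
|S1 ∪ S2 ∪ S3| = 51.5 − 6.0556 + 0 = 45.44.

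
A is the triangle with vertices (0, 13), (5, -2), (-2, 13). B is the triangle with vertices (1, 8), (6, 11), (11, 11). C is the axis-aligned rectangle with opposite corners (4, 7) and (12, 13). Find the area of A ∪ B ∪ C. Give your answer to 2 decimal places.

By inclusion–exclusion:
Individual areas: |A| = 15, |B| = 7.5, |C| = 48.
|A∩B| = 0.0505.
|A∩C| = 0.
|B∩C| = 6.15.
|A∩B∩C| = 0.
|A ∪ B ∪ C| = 70.5 − 6.2005 + 0 = 64.30.

64.30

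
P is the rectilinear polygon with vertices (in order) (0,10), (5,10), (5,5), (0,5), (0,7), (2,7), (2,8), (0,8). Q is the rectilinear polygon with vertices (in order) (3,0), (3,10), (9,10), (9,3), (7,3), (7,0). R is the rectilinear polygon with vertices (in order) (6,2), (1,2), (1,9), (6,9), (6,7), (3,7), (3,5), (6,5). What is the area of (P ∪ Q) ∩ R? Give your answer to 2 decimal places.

|P ∪ Q| = 67.
|(P ∪ Q) ∩ R| = 22.00.

22.00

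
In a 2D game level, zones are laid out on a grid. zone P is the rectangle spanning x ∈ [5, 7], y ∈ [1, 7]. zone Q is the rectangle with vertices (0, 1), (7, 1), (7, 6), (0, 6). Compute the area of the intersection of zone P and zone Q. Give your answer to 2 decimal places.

10.00

|zone P∩zone Q|: x∈[5,7], y∈[1,6] → 2·5 = 10.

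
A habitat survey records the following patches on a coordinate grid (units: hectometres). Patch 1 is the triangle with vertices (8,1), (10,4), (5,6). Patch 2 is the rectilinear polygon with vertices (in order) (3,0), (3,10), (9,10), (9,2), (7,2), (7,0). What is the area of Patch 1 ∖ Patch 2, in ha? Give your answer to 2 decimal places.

1.58

|Patch 1| = 9.5, |Patch 1∩Patch 2| = 7.9167.
|Patch 1 ∖ Patch 2| = |Patch 1| − |Patch 1∩Patch 2| = 9.5 − 7.9167 = 1.58.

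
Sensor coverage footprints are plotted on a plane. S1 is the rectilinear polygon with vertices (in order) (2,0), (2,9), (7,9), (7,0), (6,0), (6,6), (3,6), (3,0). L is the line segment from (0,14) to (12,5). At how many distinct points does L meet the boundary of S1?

2

The segment meets the boundary at (7,8.75), (6.667,9).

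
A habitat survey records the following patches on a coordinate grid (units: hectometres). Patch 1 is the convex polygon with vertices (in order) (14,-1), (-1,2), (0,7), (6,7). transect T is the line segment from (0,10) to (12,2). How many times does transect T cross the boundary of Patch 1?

The segment meets the boundary at (9,4), (4.5,7).

2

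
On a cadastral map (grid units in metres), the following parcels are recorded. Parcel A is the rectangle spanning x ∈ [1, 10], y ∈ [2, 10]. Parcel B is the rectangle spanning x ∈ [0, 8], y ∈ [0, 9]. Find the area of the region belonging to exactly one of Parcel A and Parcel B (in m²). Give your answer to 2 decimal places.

46.00

|Parcel A∩Parcel B|: x∈[1,8], y∈[2,9] → 7·7 = 49.
|Parcel A △ Parcel B| = |Parcel A| + |Parcel B| − 2·|Parcel A∩Parcel B| = 72 + 72 − 98 = 46.00.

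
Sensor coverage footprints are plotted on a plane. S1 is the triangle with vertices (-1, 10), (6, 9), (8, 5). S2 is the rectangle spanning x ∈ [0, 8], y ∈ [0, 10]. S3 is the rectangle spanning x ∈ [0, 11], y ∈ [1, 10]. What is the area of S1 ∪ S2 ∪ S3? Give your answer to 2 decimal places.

107.21

By inclusion–exclusion:
Individual areas: |S1| = 13, |S2| = 80, |S3| = 99.
|S1∩S2| = 12.7937.
|S1∩S3| = 12.7937.
|S2∩S3|: x∈[0,8], y∈[1,10] → 8·9 = 72.
|S1∩S2∩S3| = 12.7937.
|S1 ∪ S2 ∪ S3| = 192 − 97.5873 + 12.7937 = 107.21.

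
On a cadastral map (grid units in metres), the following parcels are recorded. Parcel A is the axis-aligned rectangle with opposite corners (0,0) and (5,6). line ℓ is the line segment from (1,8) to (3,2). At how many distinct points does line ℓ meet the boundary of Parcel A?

The segment meets the boundary at (1.667,6).

1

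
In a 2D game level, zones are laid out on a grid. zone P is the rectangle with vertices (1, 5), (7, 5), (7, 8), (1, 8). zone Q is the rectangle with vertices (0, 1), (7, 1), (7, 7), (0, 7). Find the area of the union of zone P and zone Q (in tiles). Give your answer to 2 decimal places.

By inclusion–exclusion:
Individual areas: |zone P| = 18, |zone Q| = 42.
|zone P∩zone Q|: x∈[1,7], y∈[5,7] → 6·2 = 12.
|zone P ∪ zone Q| = 60 − 12 = 48.00.

48.00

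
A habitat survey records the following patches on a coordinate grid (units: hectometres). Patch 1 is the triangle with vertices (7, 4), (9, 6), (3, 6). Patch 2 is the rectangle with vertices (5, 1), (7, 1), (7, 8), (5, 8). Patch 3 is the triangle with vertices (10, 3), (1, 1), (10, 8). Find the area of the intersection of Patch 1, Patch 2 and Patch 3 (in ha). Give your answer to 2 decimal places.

1.09

The intersection is the polygon with vertices (7,4), (5.696,4.652), (7,5.667).
By the shoelace formula its area is 1.09.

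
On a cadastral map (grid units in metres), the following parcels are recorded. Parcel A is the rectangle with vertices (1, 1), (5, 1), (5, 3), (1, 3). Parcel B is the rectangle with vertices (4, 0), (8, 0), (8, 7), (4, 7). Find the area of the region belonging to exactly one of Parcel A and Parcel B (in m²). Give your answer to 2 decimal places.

32.00

|Parcel A∩Parcel B|: x∈[4,5], y∈[1,3] → 1·2 = 2.
|Parcel A △ Parcel B| = |Parcel A| + |Parcel B| − 2·|Parcel A∩Parcel B| = 8 + 28 − 4 = 32.00.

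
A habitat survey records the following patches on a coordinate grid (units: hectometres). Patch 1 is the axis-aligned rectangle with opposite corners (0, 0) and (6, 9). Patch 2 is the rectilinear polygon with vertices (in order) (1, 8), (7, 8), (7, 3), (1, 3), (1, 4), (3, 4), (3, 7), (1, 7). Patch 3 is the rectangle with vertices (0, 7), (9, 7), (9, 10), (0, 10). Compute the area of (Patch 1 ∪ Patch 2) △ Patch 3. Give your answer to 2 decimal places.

|Patch 1 ∪ Patch 2| = 59.
|(Patch 1 ∪ Patch 2) ∩ Patch 3| = 13.
|(Patch 1 ∪ Patch 2) △ Patch 3| = 59 + 27 − 26 = 60.00.

60.00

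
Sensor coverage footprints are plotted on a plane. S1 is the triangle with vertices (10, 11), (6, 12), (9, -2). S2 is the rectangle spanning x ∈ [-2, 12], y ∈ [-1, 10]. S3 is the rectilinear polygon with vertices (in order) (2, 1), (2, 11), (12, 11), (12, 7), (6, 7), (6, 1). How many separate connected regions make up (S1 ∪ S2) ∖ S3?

(S1 ∪ S2) ∖ S3 splits into 2 disjoint pieces (area 1.8929, area 100.1456).

2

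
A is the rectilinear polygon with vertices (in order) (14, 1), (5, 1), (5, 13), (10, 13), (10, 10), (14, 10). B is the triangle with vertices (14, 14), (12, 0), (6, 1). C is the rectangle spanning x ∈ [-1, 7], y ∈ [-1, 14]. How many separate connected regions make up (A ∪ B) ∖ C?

(A ∪ B) ∖ C is a single connected region.

1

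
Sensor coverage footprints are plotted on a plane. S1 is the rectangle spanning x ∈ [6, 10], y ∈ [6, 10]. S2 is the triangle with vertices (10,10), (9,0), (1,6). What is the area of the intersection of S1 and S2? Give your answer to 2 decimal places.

11.64

The intersection is the polygon with vertices (6,6), (6,8.222), (10,10), (9.6,6).
By the shoelace formula its area is 11.64.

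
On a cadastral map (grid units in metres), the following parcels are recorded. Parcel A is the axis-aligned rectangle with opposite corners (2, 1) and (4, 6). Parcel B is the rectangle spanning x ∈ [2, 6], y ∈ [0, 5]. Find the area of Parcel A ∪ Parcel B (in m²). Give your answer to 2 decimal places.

22.00

By inclusion–exclusion:
Individual areas: |Parcel A| = 10, |Parcel B| = 20.
|Parcel A∩Parcel B|: x∈[2,4], y∈[1,5] → 2·4 = 8.
|Parcel A ∪ Parcel B| = 30 − 8 = 22.00.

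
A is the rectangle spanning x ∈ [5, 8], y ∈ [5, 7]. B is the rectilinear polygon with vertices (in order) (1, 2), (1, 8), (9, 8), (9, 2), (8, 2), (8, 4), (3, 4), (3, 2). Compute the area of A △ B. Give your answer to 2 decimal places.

|A| = 6, |B| = 38, |A∩B| = 6.
|A △ B| = |A| + |B| − 2·|A∩B| = 6 + 38 − 12 = 32.00.

32.00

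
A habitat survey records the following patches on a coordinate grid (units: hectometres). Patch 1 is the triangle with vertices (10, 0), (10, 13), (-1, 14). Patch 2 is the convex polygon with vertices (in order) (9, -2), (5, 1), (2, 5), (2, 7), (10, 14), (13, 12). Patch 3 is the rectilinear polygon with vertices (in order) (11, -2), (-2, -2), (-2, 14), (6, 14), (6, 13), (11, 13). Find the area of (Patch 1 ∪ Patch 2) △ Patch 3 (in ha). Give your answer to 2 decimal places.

100.87

|Patch 1 ∪ Patch 2| = 122.6237.
|(Patch 1 ∪ Patch 2) ∩ Patch 3| = 112.3788.
|(Patch 1 ∪ Patch 2) △ Patch 3| = 122.6237 + 203 − 224.7576 = 100.87.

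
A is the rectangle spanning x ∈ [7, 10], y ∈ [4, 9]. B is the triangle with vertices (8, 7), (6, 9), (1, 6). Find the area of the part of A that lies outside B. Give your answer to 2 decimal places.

|A| = 15, |A∩B| = 0.5714.
|A ∖ B| = |A| − |A∩B| = 15 − 0.5714 = 14.43.

14.43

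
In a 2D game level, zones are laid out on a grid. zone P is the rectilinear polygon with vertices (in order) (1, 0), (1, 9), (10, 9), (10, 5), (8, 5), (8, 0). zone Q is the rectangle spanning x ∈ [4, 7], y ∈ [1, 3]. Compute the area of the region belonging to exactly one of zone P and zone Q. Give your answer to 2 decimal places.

65.00

|zone P| = 71, |zone Q| = 6, |zone P∩zone Q| = 6.
|zone P △ zone Q| = |zone P| + |zone Q| − 2·|zone P∩zone Q| = 71 + 6 − 12 = 65.00.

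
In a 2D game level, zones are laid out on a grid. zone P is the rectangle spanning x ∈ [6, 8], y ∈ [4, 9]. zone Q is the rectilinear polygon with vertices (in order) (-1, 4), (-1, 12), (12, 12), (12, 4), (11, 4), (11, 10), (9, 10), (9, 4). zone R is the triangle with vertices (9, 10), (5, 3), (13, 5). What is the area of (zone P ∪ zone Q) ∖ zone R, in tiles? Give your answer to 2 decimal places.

|zone P ∪ zone Q| = 92.
|(zone P ∪ zone Q) ∩ zone R| = 12.5357.
|(zone P ∪ zone Q) ∖ zone R| = 92 − 12.5357 = 79.46.

79.46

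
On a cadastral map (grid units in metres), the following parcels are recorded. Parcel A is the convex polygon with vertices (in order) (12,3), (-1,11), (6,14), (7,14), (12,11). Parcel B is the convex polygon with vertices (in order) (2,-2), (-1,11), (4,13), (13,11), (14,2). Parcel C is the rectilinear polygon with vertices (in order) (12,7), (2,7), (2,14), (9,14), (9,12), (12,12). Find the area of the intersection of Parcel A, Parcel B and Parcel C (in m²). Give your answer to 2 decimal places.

48.25

The intersection is the polygon with vertices (4,13), (11.412,11.353), (12,11), (12,7), (5.5,7), (2,9.154), (2,12.2).
By the shoelace formula its area is 48.25.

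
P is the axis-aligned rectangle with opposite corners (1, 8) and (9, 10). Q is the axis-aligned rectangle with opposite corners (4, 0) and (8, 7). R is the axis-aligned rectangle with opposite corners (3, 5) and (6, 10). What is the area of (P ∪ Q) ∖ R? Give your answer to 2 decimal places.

34.00

|P ∪ Q| = 44.
|(P ∪ Q) ∩ R| = 10.
|(P ∪ Q) ∖ R| = 44 − 10 = 34.00.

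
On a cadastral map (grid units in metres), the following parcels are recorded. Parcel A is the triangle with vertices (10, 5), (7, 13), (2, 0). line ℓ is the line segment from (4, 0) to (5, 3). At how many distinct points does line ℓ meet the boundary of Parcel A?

1

The segment meets the boundary at (4.526,1.579).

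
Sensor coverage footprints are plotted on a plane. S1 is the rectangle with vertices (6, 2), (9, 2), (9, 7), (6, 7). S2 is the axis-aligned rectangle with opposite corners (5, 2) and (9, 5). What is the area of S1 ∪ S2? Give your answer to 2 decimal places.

By inclusion–exclusion:
Individual areas: |S1| = 15, |S2| = 12.
|S1∩S2|: x∈[6,9], y∈[2,5] → 3·3 = 9.
|S1 ∪ S2| = 27 − 9 = 18.00.

18.00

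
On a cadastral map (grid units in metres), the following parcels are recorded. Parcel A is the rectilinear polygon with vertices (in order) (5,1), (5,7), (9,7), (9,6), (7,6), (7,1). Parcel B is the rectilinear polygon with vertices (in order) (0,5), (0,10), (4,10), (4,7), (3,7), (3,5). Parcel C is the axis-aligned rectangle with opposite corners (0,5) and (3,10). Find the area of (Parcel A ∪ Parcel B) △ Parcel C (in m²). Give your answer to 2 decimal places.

17.00

|Parcel A ∪ Parcel B| = 32.
|(Parcel A ∪ Parcel B) ∩ Parcel C| = 15.
|(Parcel A ∪ Parcel B) △ Parcel C| = 32 + 15 − 30 = 17.00.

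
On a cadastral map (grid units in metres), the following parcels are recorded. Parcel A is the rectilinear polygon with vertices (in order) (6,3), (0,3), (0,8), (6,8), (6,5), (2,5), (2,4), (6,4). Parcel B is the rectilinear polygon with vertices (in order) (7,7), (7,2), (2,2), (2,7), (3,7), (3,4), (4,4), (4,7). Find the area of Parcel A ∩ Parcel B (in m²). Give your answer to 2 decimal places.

10.00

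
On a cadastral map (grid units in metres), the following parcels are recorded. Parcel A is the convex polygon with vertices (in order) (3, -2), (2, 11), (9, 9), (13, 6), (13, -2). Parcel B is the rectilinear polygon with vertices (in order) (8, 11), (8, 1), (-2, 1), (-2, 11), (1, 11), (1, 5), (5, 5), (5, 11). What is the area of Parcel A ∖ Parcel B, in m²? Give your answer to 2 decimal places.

79.82

|Parcel A| = 115.5, |Parcel A∩Parcel B| = 35.6813.
|Parcel A ∖ Parcel B| = |Parcel A| − |Parcel A∩Parcel B| = 115.5 − 35.6813 = 79.82.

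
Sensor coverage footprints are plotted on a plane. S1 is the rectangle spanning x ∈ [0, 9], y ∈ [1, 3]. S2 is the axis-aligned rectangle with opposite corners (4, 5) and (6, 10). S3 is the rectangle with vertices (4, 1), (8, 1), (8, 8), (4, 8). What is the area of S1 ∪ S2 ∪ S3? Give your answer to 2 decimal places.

By inclusion–exclusion:
Individual areas: |S1| = 18, |S2| = 10, |S3| = 28.
|S1∩S2| = 0 (no overlap).
|S1∩S3|: x∈[4,8], y∈[1,3] → 4·2 = 8.
|S2∩S3|: x∈[4,6], y∈[5,8] → 2·3 = 6.
|S1∩S2∩S3| = 0.
|S1 ∪ S2 ∪ S3| = 56 − 14 + 0 = 42.00.

42.00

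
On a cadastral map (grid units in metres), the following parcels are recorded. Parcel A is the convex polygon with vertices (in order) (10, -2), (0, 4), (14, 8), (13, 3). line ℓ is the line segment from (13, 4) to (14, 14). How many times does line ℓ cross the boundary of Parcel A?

1

The segment meets the boundary at (13.382,7.824).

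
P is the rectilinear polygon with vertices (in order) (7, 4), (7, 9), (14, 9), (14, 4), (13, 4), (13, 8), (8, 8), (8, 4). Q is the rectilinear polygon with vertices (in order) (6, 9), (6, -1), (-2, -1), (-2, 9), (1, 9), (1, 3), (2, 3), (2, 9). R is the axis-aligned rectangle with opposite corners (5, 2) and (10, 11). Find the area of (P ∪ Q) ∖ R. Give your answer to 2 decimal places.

75.00

|P ∪ Q| = 89.
|(P ∪ Q) ∩ R| = 14.
|(P ∪ Q) ∖ R| = 89 − 14 = 75.00.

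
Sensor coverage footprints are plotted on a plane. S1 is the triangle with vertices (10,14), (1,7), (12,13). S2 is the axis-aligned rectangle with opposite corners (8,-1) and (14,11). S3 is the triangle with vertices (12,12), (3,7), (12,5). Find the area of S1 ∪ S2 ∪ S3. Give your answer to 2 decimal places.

94.09

By inclusion–exclusion:
Individual areas: |S1| = 11.5, |S2| = 72, |S3| = 31.5.
|S1∩S2| = 0.0303.
|S1∩S3| = 0.
|S2∩S3| = 20.8778.
|S1∩S2∩S3| = 0.
|S1 ∪ S2 ∪ S3| = 115 − 20.9081 + 0 = 94.09.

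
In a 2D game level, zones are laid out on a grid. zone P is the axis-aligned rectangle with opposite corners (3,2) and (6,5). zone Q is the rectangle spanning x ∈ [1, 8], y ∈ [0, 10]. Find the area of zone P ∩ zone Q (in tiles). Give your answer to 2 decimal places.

|zone P∩zone Q|: x∈[3,6], y∈[2,5] → 3·3 = 9.

9.00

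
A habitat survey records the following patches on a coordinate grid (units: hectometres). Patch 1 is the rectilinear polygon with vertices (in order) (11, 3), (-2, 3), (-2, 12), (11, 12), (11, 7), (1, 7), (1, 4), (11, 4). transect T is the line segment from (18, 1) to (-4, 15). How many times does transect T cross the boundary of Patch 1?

2

The segment meets the boundary at (8.571,7), (0.714,12).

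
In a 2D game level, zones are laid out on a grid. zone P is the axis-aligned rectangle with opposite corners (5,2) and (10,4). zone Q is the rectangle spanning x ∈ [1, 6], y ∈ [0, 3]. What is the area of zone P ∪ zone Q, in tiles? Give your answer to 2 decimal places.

24.00

By inclusion–exclusion:
Individual areas: |zone P| = 10, |zone Q| = 15.
|zone P∩zone Q|: x∈[5,6], y∈[2,3] → 1·1 = 1.
|zone P ∪ zone Q| = 25 − 1 = 24.00.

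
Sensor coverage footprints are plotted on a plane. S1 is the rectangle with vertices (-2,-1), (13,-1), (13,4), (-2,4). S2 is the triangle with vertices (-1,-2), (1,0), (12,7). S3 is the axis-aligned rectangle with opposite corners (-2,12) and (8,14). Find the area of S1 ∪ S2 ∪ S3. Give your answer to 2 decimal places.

By inclusion–exclusion:
Individual areas: |S1| = 75, |S2| = 4, |S3| = 20.
|S1∩S2| = 3.2063.
|S1∩S3| = 0 (no overlap).
|S2∩S3| = 0.
|S1∩S2∩S3| = 0.
|S1 ∪ S2 ∪ S3| = 99 − 3.2063 + 0 = 95.79.

95.79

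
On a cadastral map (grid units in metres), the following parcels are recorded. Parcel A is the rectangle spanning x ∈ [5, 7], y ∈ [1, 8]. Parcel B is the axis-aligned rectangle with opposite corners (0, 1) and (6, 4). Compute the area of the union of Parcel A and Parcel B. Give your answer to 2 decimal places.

29.00

By inclusion–exclusion:
Individual areas: |Parcel A| = 14, |Parcel B| = 18.
|Parcel A∩Parcel B|: x∈[5,6], y∈[1,4] → 1·3 = 3.
|Parcel A ∪ Parcel B| = 32 − 3 = 29.00.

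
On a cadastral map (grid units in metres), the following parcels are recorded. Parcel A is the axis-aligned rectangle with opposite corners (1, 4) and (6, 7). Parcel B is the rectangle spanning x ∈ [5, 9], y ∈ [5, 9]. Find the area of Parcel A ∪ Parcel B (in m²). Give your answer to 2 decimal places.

29.00

By inclusion–exclusion:
Individual areas: |Parcel A| = 15, |Parcel B| = 16.
|Parcel A∩Parcel B|: x∈[5,6], y∈[5,7] → 1·2 = 2.
|Parcel A ∪ Parcel B| = 31 − 2 = 29.00.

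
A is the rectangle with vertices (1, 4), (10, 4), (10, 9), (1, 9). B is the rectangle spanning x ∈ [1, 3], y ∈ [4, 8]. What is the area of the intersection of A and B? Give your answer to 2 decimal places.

8.00

|A∩B|: x∈[1,3], y∈[4,8] → 2·4 = 8.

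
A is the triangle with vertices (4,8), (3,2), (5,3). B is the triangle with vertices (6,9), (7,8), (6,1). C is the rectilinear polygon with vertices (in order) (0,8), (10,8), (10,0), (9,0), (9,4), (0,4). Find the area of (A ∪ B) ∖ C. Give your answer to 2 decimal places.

|A ∪ B| = 9.5.
|(A ∪ B) ∩ C| = 5.7905.
|(A ∪ B) ∖ C| = 9.5 − 5.7905 = 3.71.

3.71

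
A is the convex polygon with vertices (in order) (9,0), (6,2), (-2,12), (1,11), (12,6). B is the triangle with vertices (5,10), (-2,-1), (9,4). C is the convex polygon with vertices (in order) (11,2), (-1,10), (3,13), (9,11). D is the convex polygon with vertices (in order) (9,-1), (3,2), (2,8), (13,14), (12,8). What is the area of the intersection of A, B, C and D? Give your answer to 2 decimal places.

The intersection is the polygon with vertices (5.783,8.826), (9,4), (8.405,3.73), (3.213,7.191), (4.596,9.365).
By the shoelace formula its area is 12.22.

12.22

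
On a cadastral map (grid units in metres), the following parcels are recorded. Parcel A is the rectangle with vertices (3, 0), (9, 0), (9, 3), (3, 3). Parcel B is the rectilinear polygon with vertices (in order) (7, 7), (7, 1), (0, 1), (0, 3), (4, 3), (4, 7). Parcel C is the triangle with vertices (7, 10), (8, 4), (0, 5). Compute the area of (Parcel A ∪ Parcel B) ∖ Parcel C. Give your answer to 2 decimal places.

27.94

|Parcel A ∪ Parcel B| = 36.
|(Parcel A ∪ Parcel B) ∩ Parcel C| = 8.0625.
|(Parcel A ∪ Parcel B) ∖ Parcel C| = 36 − 8.0625 = 27.94.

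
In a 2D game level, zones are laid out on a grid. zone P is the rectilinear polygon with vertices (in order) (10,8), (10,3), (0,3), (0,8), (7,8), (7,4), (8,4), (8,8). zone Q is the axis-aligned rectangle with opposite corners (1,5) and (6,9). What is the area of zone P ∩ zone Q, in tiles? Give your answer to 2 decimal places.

The intersection is the polygon with vertices (6,8), (6,5), (1,5), (1,8).
By the shoelace formula its area is 15.00.

15.00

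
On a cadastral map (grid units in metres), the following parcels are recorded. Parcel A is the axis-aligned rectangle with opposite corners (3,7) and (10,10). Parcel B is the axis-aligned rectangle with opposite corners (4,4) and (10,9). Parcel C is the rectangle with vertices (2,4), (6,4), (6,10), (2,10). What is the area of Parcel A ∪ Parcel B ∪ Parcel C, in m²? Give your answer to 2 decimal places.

48.00

By inclusion–exclusion:
Individual areas: |Parcel A| = 21, |Parcel B| = 30, |Parcel C| = 24.
|Parcel A∩Parcel B|: x∈[4,10], y∈[7,9] → 6·2 = 12.
|Parcel A∩Parcel C|: x∈[3,6], y∈[7,10] → 3·3 = 9.
|Parcel B∩Parcel C|: x∈[4,6], y∈[4,9] → 2·5 = 10.
|Parcel A∩Parcel B∩Parcel C| = 4.
|Parcel A ∪ Parcel B ∪ Parcel C| = 75 − 31 + 4 = 48.00.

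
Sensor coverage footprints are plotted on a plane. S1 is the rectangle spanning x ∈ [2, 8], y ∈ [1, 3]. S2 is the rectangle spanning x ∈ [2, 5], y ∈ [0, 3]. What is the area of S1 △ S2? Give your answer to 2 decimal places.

|S1∩S2|: x∈[2,5], y∈[1,3] → 3·2 = 6.
|S1 △ S2| = |S1| + |S2| − 2·|S1∩S2| = 12 + 9 − 12 = 9.00.

9.00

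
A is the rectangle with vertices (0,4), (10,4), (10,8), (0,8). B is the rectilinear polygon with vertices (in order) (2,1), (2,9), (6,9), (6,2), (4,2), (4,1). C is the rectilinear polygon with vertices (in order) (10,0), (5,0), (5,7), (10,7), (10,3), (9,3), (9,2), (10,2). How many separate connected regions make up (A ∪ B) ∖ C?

1

(A ∪ B) ∖ C is a single connected region.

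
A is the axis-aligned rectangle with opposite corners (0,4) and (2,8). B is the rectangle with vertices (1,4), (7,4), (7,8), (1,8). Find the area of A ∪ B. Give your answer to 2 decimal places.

By inclusion–exclusion:
Individual areas: |A| = 8, |B| = 24.
|A∩B|: x∈[1,2], y∈[4,8] → 1·4 = 4.
|A ∪ B| = 32 − 4 = 28.00.

28.00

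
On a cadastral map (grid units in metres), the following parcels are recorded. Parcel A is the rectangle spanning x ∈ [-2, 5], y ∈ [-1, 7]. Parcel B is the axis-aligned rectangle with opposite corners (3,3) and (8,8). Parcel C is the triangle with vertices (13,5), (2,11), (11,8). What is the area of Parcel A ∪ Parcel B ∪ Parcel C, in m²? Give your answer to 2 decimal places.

By inclusion–exclusion:
Individual areas: |Parcel A| = 56, |Parcel B| = 25, |Parcel C| = 10.5.
|Parcel A∩Parcel B|: x∈[3,5], y∈[3,7] → 2·4 = 8.
|Parcel A∩Parcel C| = 0.
|Parcel B∩Parcel C| = 0.0682.
|Parcel A∩Parcel B∩Parcel C| = 0.
|Parcel A ∪ Parcel B ∪ Parcel C| = 91.5 − 8.0682 + 0 = 83.43.

83.43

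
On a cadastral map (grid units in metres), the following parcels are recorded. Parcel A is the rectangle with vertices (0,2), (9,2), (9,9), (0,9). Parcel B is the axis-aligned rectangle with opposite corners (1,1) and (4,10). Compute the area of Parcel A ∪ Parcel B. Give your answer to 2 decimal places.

69.00

By inclusion–exclusion:
Individual areas: |Parcel A| = 63, |Parcel B| = 27.
|Parcel A∩Parcel B|: x∈[1,4], y∈[2,9] → 3·7 = 21.
|Parcel A ∪ Parcel B| = 90 − 21 = 69.00.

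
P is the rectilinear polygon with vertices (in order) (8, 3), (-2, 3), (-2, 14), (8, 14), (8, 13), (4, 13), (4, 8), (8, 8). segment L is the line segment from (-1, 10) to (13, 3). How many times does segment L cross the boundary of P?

1

The segment meets the boundary at (8,5.5).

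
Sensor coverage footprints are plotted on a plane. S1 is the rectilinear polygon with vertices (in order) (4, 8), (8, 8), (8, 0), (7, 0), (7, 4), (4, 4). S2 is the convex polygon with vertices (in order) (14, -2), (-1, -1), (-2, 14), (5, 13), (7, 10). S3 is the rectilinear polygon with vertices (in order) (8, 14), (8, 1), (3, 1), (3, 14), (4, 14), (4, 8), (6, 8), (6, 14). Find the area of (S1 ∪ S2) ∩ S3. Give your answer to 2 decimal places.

|S1 ∪ S2| = 161.5.
|(S1 ∪ S2) ∩ S3| = 44.11.

44.11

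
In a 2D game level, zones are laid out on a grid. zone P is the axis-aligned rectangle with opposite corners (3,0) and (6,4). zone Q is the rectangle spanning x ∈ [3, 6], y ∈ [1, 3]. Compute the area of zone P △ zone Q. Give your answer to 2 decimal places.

|zone P∩zone Q|: x∈[3,6], y∈[1,3] → 3·2 = 6.
|zone P △ zone Q| = |zone P| + |zone Q| − 2·|zone P∩zone Q| = 12 + 6 − 12 = 6.00.

6.00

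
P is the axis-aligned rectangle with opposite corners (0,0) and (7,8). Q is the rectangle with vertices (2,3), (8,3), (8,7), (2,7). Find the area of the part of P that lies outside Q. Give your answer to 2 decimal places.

|P∩Q|: x∈[2,7], y∈[3,7] → 5·4 = 20.
|P| = 56.
|P ∖ Q| = |P| − |P∩Q| = 56 − 20 = 36.00.

36.00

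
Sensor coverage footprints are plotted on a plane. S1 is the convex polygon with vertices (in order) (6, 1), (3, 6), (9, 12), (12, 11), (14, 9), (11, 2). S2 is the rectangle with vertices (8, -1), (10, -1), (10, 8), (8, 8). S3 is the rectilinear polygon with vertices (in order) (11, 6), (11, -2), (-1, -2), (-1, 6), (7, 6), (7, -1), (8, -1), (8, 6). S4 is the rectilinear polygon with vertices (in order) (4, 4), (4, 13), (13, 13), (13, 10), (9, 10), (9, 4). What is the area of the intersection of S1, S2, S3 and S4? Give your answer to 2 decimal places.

The intersection is the polygon with vertices (9,6), (9,4), (8,4), (8,6).
By the shoelace formula its area is 2.00.

2.00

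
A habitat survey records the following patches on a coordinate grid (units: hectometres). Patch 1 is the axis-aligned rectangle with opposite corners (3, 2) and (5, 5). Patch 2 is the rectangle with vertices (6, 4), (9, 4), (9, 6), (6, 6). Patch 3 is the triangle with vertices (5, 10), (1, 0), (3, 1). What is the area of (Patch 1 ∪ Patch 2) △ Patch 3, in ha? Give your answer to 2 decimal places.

16.67

|Patch 1 ∪ Patch 2| = 12.
|(Patch 1 ∪ Patch 2) ∩ Patch 3| = 1.6667.
|(Patch 1 ∪ Patch 2) △ Patch 3| = 12 + 8 − 3.3333 = 16.67.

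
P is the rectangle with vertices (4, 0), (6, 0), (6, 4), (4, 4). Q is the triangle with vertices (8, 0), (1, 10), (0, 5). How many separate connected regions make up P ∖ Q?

P ∖ Q splits into 2 disjoint pieces (area 3.75, area 0.4571).

2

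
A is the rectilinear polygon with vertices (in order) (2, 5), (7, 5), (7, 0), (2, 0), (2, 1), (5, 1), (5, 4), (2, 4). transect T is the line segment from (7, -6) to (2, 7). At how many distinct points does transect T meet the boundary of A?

4

The segment meets the boundary at (2.769,5), (4.308,1), (4.692,0), (3.154,4).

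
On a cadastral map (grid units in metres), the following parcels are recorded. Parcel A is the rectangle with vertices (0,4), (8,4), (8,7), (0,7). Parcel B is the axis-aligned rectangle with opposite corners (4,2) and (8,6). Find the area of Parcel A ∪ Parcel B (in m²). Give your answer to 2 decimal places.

By inclusion–exclusion:
Individual areas: |Parcel A| = 24, |Parcel B| = 16.
|Parcel A∩Parcel B|: x∈[4,8], y∈[4,6] → 4·2 = 8.
|Parcel A ∪ Parcel B| = 40 − 8 = 32.00.

32.00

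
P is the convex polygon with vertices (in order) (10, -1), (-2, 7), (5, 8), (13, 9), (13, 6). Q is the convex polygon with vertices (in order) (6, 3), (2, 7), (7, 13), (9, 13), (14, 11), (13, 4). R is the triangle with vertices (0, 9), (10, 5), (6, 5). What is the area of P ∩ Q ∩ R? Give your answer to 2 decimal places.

7.07

The intersection is the polygon with vertices (2.541,7.649), (3.158,7.737), (10,5), (6,5), (2.357,7.429).
By the shoelace formula its area is 7.07.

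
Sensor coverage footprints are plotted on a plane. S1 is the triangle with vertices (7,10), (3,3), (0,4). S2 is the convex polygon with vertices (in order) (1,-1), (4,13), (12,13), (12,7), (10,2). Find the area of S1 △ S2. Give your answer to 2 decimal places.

|S1| = 12.5, |S2| = 108.5, |S1∩S2| = 9.5799.
|S1 △ S2| = |S1| + |S2| − 2·|S1∩S2| = 12.5 + 108.5 − 19.1597 = 101.84.

101.84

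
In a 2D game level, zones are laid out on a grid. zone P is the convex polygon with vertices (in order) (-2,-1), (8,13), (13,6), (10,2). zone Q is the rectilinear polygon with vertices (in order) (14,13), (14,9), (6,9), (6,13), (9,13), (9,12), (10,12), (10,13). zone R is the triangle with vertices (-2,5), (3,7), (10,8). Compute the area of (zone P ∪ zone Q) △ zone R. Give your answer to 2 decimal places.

109.58

|zone P ∪ zone Q| = 109.5857.
|(zone P ∪ zone Q) ∩ zone R| = 2.2544.
|(zone P ∪ zone Q) △ zone R| = 109.5857 + 4.5 − 4.5089 = 109.58.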